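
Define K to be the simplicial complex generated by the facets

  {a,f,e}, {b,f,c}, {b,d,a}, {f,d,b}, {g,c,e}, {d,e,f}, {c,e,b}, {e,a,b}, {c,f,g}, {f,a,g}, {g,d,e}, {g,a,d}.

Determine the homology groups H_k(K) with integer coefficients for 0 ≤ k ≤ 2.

H_0 ≅ Z,  H_1 ≅ Z_2,  H_2 = 0.

Order the vertices as a < b < c < d < e < f < g. Listing each simplex with vertices in this order, K has dimension 2 with simplices:

  0-simplices (7): a, b, c, d, e, f, g
  1-simplices (18): ab, ad, ae, af, ag, bc, bd, be, bf, ce, cf, cg, de, df, dg, ef, eg, fg
  2-simplices (12): abd, abe, adg, aef, afg, bce, bcf, bdf, ceg, cfg, def, deg

Hence C_0 ≅ Z^7, C_1 ≅ Z^18, C_2 ≅ Z^12.

The boundary map ∂_1: C_1 → C_0 is given by ∂[p,q] = [q] − [p].
The resulting 7×18 matrix has rank 6, and its Smith normal form has invariant factors (1,1,1,1,1,1).

∂_2: C_2 → C_1 acts by ∂[p,q,r] = [q,r] − [p,r] + [p,q]. For instance
  ∂aef = ef − af + ae,
  ∂afg = fg − ag + af.
As a 18×12 matrix over Z this has rank 12, with invariant factors (1,1,1,1,1,1,1,1,1,1,1,2).

From H_k ≅ ker(∂_k) / im(∂_{k+1}) we obtain:

  H_0: rank C_0 − rank ∂_1 = 7 − 6 = 1, and the invariant factors of ∂_1 are all 1, so H_0 ≅ Z.
  H_1: rank ker ∂_1 − rank ∂_2 = (18 − 6) − 12 = 0, and ∂_2 has invariant factor 2 > 1, so H_1 ≅ Z_2.
  H_2: rank ker ∂_2 − rank ∂_3 = (12 − 12) − 0 = 0, and there is no ∂_3, so H_2 ≅ 0.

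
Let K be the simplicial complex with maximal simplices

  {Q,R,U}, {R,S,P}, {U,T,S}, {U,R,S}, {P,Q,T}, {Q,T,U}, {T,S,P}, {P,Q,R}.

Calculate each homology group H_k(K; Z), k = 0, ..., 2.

H_0 ≅ Z,  H_1 = 0,  H_2 ≅ Z.

Fix the vertex order P < Q < R < S < T < U and write every simplex with vertices in increasing order. Then dim K = 2 and the simplices of K are:

  0-simplices (6): P, Q, R, S, T, U
  1-simplices (12): PQ, PR, PS, PT, QR, QT, QU, RS, RU, ST, SU, TU
  2-simplices (8): PQR, PQT, PRS, PST, QRU, QTU, RSU, STU

so the chain groups are C_0 ≅ Z^6, C_1 ≅ Z^12, C_2 ≅ Z^8.

The boundary map ∂_1: C_1 → C_0 is given by ∂[p,q] = [q] − [p]. For instance
  ∂PT = T − P.
The resulting 6×12 matrix has rank 5, and its Smith normal form has invariant factors (1,1,1,1,1).

Boundary ∂_2: C_2 → C_1 maps a triangle to the signed sum of its edges. For instance
  ∂RSU = SU − RU + RS,
  ∂PQR = QR − PR + PQ.
The resulting 12×8 matrix has rank 7, and its Smith normal form has invariant factors (1,1,1,1,1,1,1).

From H_k ≅ ker(∂_k) / im(∂_{k+1}) we obtain:

  H_0: rank C_0 − rank ∂_1 = 6 − 5 = 1, and the invariant factors of ∂_1 are all 1, so H_0 = Z.
  H_1: rank ker ∂_1 − rank ∂_2 = (12 − 5) − 7 = 0, and the invariant factors of ∂_2 are all 1, so H_1 = 0.
  H_2: rank ker ∂_2 − rank ∂_3 = (8 − 7) − 0 = 1, and there is no ∂_3, so H_2 = Z.

As a check, the Euler characteristic is 6 − 12 + 8 = 2, which agrees with 1 − 0 + 1 = 2.
(K is a triangulation of the 2-sphere S^2.)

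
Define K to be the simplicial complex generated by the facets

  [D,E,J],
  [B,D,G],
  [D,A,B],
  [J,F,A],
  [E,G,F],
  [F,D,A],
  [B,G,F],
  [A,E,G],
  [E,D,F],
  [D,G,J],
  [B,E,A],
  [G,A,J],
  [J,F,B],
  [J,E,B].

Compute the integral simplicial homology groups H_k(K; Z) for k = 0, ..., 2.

Take the total order A < B < D < E < F < G < J on the vertex set. Then K (dimension 2) consists of the simplices:

  0-simplices (7): A, B, D, E, F, G, J
  1-simplices (21): AB, AD, AE, AF, AG, AJ, BD, BE, BF, BG, BJ, DE, DF, DG, DJ, EF, EG, EJ, FG, FJ, GJ
  2-simplices (14): ABD, ABE, ADF, AEG, AFJ, AGJ, BDG, BEJ, BFG, BFJ, DEF, DEJ, DGJ, EFG

giving chain groups C_0 ≅ Z^7, C_1 ≅ Z^21, C_2 ≅ Z^14.

Boundary ∂_1: C_1 → C_0 sends each edge [p,q] (with p < q) to q − p.
This gives a 7×21 integer matrix of rank 6; reducing to Smith normal form yields diagonal entries (1,1,1,1,1,1).

∂_2: C_2 → C_1 acts by ∂[p,q,r] = [q,r] − [p,r] + [p,q]. For instance
  ∂BFJ = FJ − BJ + BF,
  ∂DEJ = EJ − DJ + DE.
As a 21×14 matrix over Z this has rank 13, with invariant factors (1,1,1,1,1,1,1,1,1,1,1,1,1).

Reading off H_k = ker ∂_k / im ∂_{k+1}:

  H_0: rank C_0 − rank ∂_1 = 7 − 6 = 1, and the invariant factors of ∂_1 are all 1, so H_0 ≅ Z.
  H_1: rank ker ∂_1 − rank ∂_2 = (21 − 6) − 13 = 2, and the invariant factors of ∂_2 are all 1, so H_1 ≅ Z^2.
  H_2: rank ker ∂_2 − rank ∂_3 = (14 − 13) − 0 = 1, and there is no ∂_3, so H_2 ≅ Z.

H_0 = Z,  H_1 = Z^2,  H_2 = Z.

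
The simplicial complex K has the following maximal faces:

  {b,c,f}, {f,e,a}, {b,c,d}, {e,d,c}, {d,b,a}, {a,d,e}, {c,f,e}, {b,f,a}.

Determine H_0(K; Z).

We work with the vertex ordering a < b < c < d < e < f. The simplices of K, each written with vertices in increasing order, are:

  0-simplices (6): a, b, c, d, e, f
  1-simplices (12): ab, ad, ae, af, bc, bd, bf, cd, ce, cf, de, ef
  2-simplices (8): abd, abf, ade, aef, bcd, bcf, cde, cef

so the chain groups are C_0 ≅ Z^6, C_1 ≅ Z^12, C_2 ≅ Z^8.

Boundary ∂_1: C_1 → C_0 sends each edge [p,q] (with p < q) to q − p. For instance
  ∂de = e − d.
The resulting 6×12 matrix has rank 5, and its Smith normal form has invariant factors (1,1,1,1,1).

Boundary ∂_2: C_2 → C_1 maps a triangle to the signed sum of its edges. For instance
  ∂bcf = cf − bf + bc,
  ∂abf = bf − af + ab.
The resulting 12×8 matrix has rank 7, and its Smith normal form has invariant factors (1,1,1,1,1,1,1).

From H_k ≅ ker(∂_k) / im(∂_{k+1}) we obtain:

  H_0: rank C_0 − rank ∂_1 = 6 − 5 = 1, and the invariant factors of ∂_1 are all 1, so H_0 ≅ Z.

H_0 ≅ Z.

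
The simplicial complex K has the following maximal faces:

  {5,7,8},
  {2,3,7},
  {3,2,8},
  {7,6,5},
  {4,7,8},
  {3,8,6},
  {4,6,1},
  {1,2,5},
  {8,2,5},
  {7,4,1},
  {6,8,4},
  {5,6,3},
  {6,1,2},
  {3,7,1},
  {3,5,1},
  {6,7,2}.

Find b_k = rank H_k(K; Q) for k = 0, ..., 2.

b_0 = 1, b_1 = 2, b_2 = 1.

Take the total order 1 < 2 < 3 < 4 < 5 < 6 < 7 < 8 on the vertex set. Then K (dimension 2) consists of the simplices:

  0-simplices (8): [1], [2], [3], [4], [5], [6], [7], [8]
  1-simplices (24): (24 of them)
  2-simplices (16): [1,2,5], [1,2,6], [1,3,5], [1,3,7], [1,4,6], [1,4,7], [2,3,7], [2,3,8], [2,5,8], [2,6,7], [3,5,6], [3,6,8], [4,6,8], [4,7,8], [5,6,7], [5,7,8]

so the chain groups are C_0 ≅ Z^8, C_1 ≅ Z^24, C_2 ≅ Z^16.

The boundary map ∂_1: C_1 → C_0 maps an edge to its endpoints' difference, ∂[p,q] = q − p.
The 8×24 boundary matrix has rank 7 and Smith normal form diag(1,1,1,1,1,1,1).

Boundary ∂_2: C_2 → C_1 acts by ∂[p,q,r] = [q,r] − [p,r] + [p,q]. For instance
  ∂[1,4,7] = [4,7] − [1,7] + [1,4],
  ∂[4,7,8] = [7,8] − [4,8] + [4,7].
The resulting 24×16 matrix has rank 15, and its Smith normal form has invariant factors (1,1,1,1,1,1,1,1,1,1,1,1,1,1,1).

Reading off H_k = ker ∂_k / im ∂_{k+1}:

  H_0: rank C_0 − rank ∂_1 = 8 − 7 = 1, and the invariant factors of ∂_1 are all 1, so H_0 = Z.
  H_1: rank ker ∂_1 − rank ∂_2 = (24 − 7) − 15 = 2, and the invariant factors of ∂_2 are all 1, so H_1 = Z^2.
  H_2: rank ker ∂_2 − rank ∂_3 = (16 − 15) − 0 = 1, and there is no ∂_3, so H_2 = Z.

As a check, the Euler characteristic is 8 − 24 + 16 = 0, which agrees with 1 − 2 + 1 = 0.

Hence the Betti numbers are b_0 = 1, b_1 = 2, b_2 = 1.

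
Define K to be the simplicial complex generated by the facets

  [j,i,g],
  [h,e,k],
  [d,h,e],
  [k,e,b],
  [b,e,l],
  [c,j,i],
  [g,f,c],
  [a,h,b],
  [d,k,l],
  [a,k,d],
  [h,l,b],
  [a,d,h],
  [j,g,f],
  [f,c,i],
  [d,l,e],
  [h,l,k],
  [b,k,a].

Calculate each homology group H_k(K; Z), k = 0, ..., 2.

H_0 ≅ Z^2,  H_1 ≅ Z ⊕ Z/2,  H_2 = 0.

Fix the vertex order a < b < c < d < e < f < g < h < i < j < k < l and write every simplex with vertices in increasing order. Then dim K = 2 and the simplices of K are:

  0-simplices (12): a, b, c, d, e, f, g, h, i, j, k, l
  1-simplices (28): ab, ad, ah, ak, be, bh, bk, bl, cf, cg, ci, cj, de, dh, dk, dl, eh, ek, el, fg, fi, fj, gi, gj, hk, hl, ij, kl
  2-simplices (17): abh, abk, adh, adk, bek, bel, bhl, cfg, cfi, cij, deh, del, dkl, ehk, fgj, gij, hkl

so the chain groups are C_0 ≅ Z^12, C_1 ≅ Z^28, C_2 ≅ Z^17.

The boundary map ∂_1: C_1 → C_0 is given by ∂[p,q] = [q] − [p]. For instance
  ∂ci = i − c.
As a 12×28 matrix over Z this has rank 10, with invariant factors (1,1,1,1,1,1,1,1,1,1).

Boundary ∂_2: C_2 → C_1 sends each 2-simplex [p,q,r] to [q,r] − [p,r] + [p,q]. For instance
  ∂del = el − dl + de,
  ∂abk = bk − ak + ab.
As a 28×17 matrix over Z this has rank 17, with invariant factors (1,1,1,1,1,1,1,1,1,1,1,1,1,1,1,1,2).

Computing H_k = (kernel of ∂_k) / (image of ∂_{k+1}):

  H_0: rank C_0 − rank ∂_1 = 12 − 10 = 2, and the invariant factors of ∂_1 are all 1, so H_0 = Z^2.
  H_1: rank ker ∂_1 − rank ∂_2 = (28 − 10) − 17 = 1, and ∂_2 has invariant factor 2 > 1, so H_1 = Z ⊕ Z/2.
  H_2: rank ker ∂_2 − rank ∂_3 = (17 − 17) − 0 = 0, and there is no ∂_3, so H_2 = 0.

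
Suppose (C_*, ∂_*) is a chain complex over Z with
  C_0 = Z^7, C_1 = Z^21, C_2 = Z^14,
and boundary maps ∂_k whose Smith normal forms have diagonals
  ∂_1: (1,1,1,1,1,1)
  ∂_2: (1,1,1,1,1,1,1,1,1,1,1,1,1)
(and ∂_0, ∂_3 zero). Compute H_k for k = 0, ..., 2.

H_0: b_0 = 7 − 0 − 6 = 1; torsion from ∂_1 factors > 1: none. So H_0 ≅ Z.
H_1: b_1 = 21 − 6 − 13 = 2; torsion from ∂_2 factors > 1: none. So H_1 ≅ Z^2.
H_2: b_2 = 14 − 13 − 0 = 1; torsion from ∂_3 factors > 1: none. So H_2 ≅ Z.

H_0 ≅ Z,  H_1 ≅ Z^2,  H_2 ≅ Z.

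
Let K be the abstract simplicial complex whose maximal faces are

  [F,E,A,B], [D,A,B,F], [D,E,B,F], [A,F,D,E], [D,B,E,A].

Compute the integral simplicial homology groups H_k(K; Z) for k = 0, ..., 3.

Take the total order A < B < D < E < F on the vertex set. Then K (dimension 3) consists of the simplices:

  0-simplices (5): A, B, D, E, F
  1-simplices (10): AB, AD, AE, AF, BD, BE, BF, DE, DF, EF
  2-simplices (10): ABD, ABE, ABF, ADE, ADF, AEF, BDE, BDF, BEF, DEF
  3-simplices (5): ABDE, ABDF, ABEF, ADEF, BDEF

so the chain groups are C_0 ≅ Z^5, C_1 ≅ Z^10, C_2 ≅ Z^10, C_3 ≅ Z^5.

The boundary map ∂_1: C_1 → C_0 maps an edge to its endpoints' difference, ∂[p,q] = q − p. For instance
  ∂AE = E − A.
The resulting 5×10 matrix has rank 4, and its Smith normal form has invariant factors (1,1,1,1).

∂_2: C_2 → C_1 maps a triangle to the signed sum of its edges. For instance
  ∂ABD = BD − AD + AB,
  ∂ADE = DE − AE + AD.
As a 10×10 matrix over Z this has rank 6, with invariant factors (1,1,1,1,1,1).

The boundary map ∂_3: C_3 → C_2 sends each 3-simplex σ to the alternating sum Σ_i (−1)^i (σ with its i-th vertex removed). For instance
  ∂ABDF = BDF − ADF + ABF − ABD,
  ∂BDEF = DEF − BEF + BDF − BDE.
The 10×5 boundary matrix has rank 4 and Smith normal form diag(1,1,1,1).

Computing H_k = (kernel of ∂_k) / (image of ∂_{k+1}):

  H_0: rank C_0 − rank ∂_1 = 5 − 4 = 1, and the invariant factors of ∂_1 are all 1, so H_0 = Z.
  H_1: rank ker ∂_1 − rank ∂_2 = (10 − 4) − 6 = 0, and the invariant factors of ∂_2 are all 1, so H_1 = 0.
  H_2: rank ker ∂_2 − rank ∂_3 = (10 − 6) − 4 = 0, and the invariant factors of ∂_3 are all 1, so H_2 = 0.
  H_3: rank ker ∂_3 − rank ∂_4 = (5 − 4) − 0 = 1, and there is no ∂_4, so H_3 = Z.

H_0 = Z,  H_1 = 0,  H_2 = 0,  H_3 = Z.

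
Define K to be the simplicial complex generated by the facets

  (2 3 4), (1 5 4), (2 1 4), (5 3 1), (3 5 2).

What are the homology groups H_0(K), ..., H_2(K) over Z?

Fix the vertex order 1 < 2 < 3 < 4 < 5 and write every simplex with vertices in increasing order. Then dim K = 2 and the simplices of K are:

  0-simplices (5): [1], [2], [3], [4], [5]
  1-simplices (10): [1,2], [1,3], [1,4], [1,5], [2,3], [2,4], [2,5], [3,4], [3,5], [4,5]
  2-simplices (5): [1,2,4], [1,3,5], [1,4,5], [2,3,4], [2,3,5]

so the chain groups are C_0 ≅ Z^5, C_1 ≅ Z^10, C_2 ≅ Z^5.

The boundary map ∂_1: C_1 → C_0 is given by ∂[p,q] = [q] − [p].
This gives a 5×10 integer matrix of rank 4; reducing to Smith normal form yields diagonal entries (1,1,1,1).

∂_2: C_2 → C_1 acts by ∂[p,q,r] = [q,r] − [p,r] + [p,q]. For instance
  ∂[2,3,5] = [3,5] − [2,5] + [2,3],
  ∂[1,2,4] = [2,4] − [1,4] + [1,2].
The 10×5 boundary matrix has rank 5 and Smith normal form diag(1,1,1,1,1).

From H_k ≅ ker(∂_k) / im(∂_{k+1}) we obtain:

  H_0: rank C_0 − rank ∂_1 = 5 − 4 = 1, and the invariant factors of ∂_1 are all 1, so H_0 = Z.
  H_1: rank ker ∂_1 − rank ∂_2 = (10 − 4) − 5 = 1, and the invariant factors of ∂_2 are all 1, so H_1 = Z.
  H_2: rank ker ∂_2 − rank ∂_3 = (5 − 5) − 0 = 0, and there is no ∂_3, so H_2 = 0.

As a check, the Euler characteristic is 5 − 10 + 5 = 0, which agrees with 1 − 1 + 0 = 0.

H_0 = Z,  H_1 = Z,  H_2 = 0.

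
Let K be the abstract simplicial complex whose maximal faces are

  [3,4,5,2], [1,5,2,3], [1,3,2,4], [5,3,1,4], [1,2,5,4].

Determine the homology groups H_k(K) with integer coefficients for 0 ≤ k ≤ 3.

H_0 = Z,  H_1 = 0,  H_2 = 0,  H_3 = Z.

Take the total order 1 < 2 < 3 < 4 < 5 on the vertex set. Then K (dimension 3) consists of the simplices:

  0-simplices (5): [1], [2], [3], [4], [5]
  1-simplices (10): [1,2], [1,3], [1,4], [1,5], [2,3], [2,4], [2,5], [3,4], [3,5], [4,5]
  2-simplices (10): [1,2,3], [1,2,4], [1,2,5], [1,3,4], [1,3,5], [1,4,5], [2,3,4], [2,3,5], [2,4,5], [3,4,5]
  3-simplices (5): [1,2,3,4], [1,2,3,5], [1,2,4,5], [1,3,4,5], [2,3,4,5]

Hence C_0 ≅ Z^5, C_1 ≅ Z^10, C_2 ≅ Z^10, C_3 ≅ Z^5.

Boundary ∂_1: C_1 → C_0 is given by ∂[p,q] = [q] − [p]. For instance
  ∂[2,4] = [4] − [2].
The resulting 5×10 matrix has rank 4, and its Smith normal form has invariant factors (1,1,1,1).

The boundary map ∂_2: C_2 → C_1 maps a triangle to the signed sum of its edges. For instance
  ∂[2,4,5] = [4,5] − [2,5] + [2,4],
  ∂[1,3,5] = [3,5] − [1,5] + [1,3].
The 10×10 boundary matrix has rank 6 and Smith normal form diag(1,1,1,1,1,1).

∂_3: C_3 → C_2 sends each 3-simplex σ to the alternating sum Σ_i (−1)^i (σ with its i-th vertex removed). For instance
  ∂[1,2,4,5] = [2,4,5] − [1,4,5] + [1,2,5] − [1,2,4],
  ∂[1,2,3,5] = [2,3,5] − [1,3,5] + [1,2,5] − [1,2,3].
The 10×5 boundary matrix has rank 4 and Smith normal form diag(1,1,1,1).

Now H_k = ker ∂_k / im ∂_{k+1}, so:

  H_0: rank C_0 − rank ∂_1 = 5 − 4 = 1, and the invariant factors of ∂_1 are all 1, so H_0 = Z.
  H_1: rank ker ∂_1 − rank ∂_2 = (10 − 4) − 6 = 0, and the invariant factors of ∂_2 are all 1, so H_1 = 0.
  H_2: rank ker ∂_2 − rank ∂_3 = (10 − 6) − 4 = 0, and the invariant factors of ∂_3 are all 1, so H_2 = 0.
  H_3: rank ker ∂_3 − rank ∂_4 = (5 − 4) − 0 = 1, and there is no ∂_4, so H_3 = Z.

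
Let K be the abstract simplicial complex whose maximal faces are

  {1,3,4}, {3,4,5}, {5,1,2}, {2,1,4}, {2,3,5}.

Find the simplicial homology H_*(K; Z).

H_0 ≅ Z,  H_1 ≅ Z,  H_2 = 0.

Order the vertices as 1 < 2 < 3 < 4 < 5. Listing each simplex with vertices in this order, K has dimension 2 with simplices:

  0-simplices (5): [1], [2], [3], [4], [5]
  1-simplices (10): [1,2], [1,3], [1,4], [1,5], [2,3], [2,4], [2,5], [3,4], [3,5], [4,5]
  2-simplices (5): [1,2,4], [1,2,5], [1,3,4], [2,3,5], [3,4,5]

giving chain groups C_0 ≅ Z^5, C_1 ≅ Z^10, C_2 ≅ Z^5.

The boundary map ∂_1: C_1 → C_0 sends each edge [p,q] (with p < q) to q − p. For instance
  ∂[1,4] = [4] − [1].
The 5×10 boundary matrix has rank 4 and Smith normal form diag(1,1,1,1).

∂_2: C_2 → C_1 sends each 2-simplex [p,q,r] to [q,r] − [p,r] + [p,q]. For instance
  ∂[2,3,5] = [3,5] − [2,5] + [2,3],
  ∂[1,3,4] = [3,4] − [1,4] + [1,3].
The 10×5 boundary matrix has rank 5 and Smith normal form diag(1,1,1,1,1).

Computing H_k = (kernel of ∂_k) / (image of ∂_{k+1}):

  H_0: rank C_0 − rank ∂_1 = 5 − 4 = 1, and the invariant factors of ∂_1 are all 1, so H_0 = Z.
  H_1: rank ker ∂_1 − rank ∂_2 = (10 − 4) − 5 = 1, and the invariant factors of ∂_2 are all 1, so H_1 = Z.
  H_2: rank ker ∂_2 − rank ∂_3 = (5 − 5) − 0 = 0, and there is no ∂_3, so H_2 = 0.

As a check, the Euler characteristic is 5 − 10 + 5 = 0, which agrees with 1 − 1 + 0 = 0.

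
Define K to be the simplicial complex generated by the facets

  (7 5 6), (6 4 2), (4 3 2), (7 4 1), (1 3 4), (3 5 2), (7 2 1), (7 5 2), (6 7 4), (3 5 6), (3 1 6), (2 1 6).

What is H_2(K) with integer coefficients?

We work with the vertex ordering 1 < 2 < 3 < 4 < 5 < 6 < 7. The simplices of K, each written with vertices in increasing order, are:

  0-simplices (7): [1], [2], [3], [4], [5], [6], [7]
  1-simplices (18): [1,2], [1,3], [1,4], [1,6], [1,7], [2,3], [2,4], [2,5], [2,6], [2,7], [3,4], [3,5], [3,6], [4,6], [4,7], [5,6], [5,7], [6,7]
  2-simplices (12): [1,2,6], [1,2,7], [1,3,4], [1,3,6], [1,4,7], [2,3,4], [2,3,5], [2,4,6], [2,5,7], [3,5,6], [4,6,7], [5,6,7]

so the chain groups are C_0 ≅ Z^7, C_1 ≅ Z^18, C_2 ≅ Z^12.

The boundary map ∂_1: C_1 → C_0 is given by ∂[p,q] = [q] − [p].
This gives a 7×18 integer matrix of rank 6; reducing to Smith normal form yields diagonal entries (1,1,1,1,1,1).

∂_2: C_2 → C_1 acts by ∂[p,q,r] = [q,r] − [p,r] + [p,q]. For instance
  ∂[1,2,6] = [2,6] − [1,6] + [1,2],
  ∂[1,2,7] = [2,7] − [1,7] + [1,2].
As a 18×12 matrix over Z this has rank 12, with invariant factors (1,1,1,1,1,1,1,1,1,1,1,2).

From H_k ≅ ker(∂_k) / im(∂_{k+1}) we obtain:

  H_2: rank ker ∂_2 − rank ∂_3 = (12 − 12) − 0 = 0, and there is no ∂_3, so H_2 ≅ 0.

H_2 ≅ 0.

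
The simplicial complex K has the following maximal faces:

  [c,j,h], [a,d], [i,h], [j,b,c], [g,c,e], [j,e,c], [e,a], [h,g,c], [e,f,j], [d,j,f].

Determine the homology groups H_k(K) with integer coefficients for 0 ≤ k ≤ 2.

We work with the vertex ordering a < b < c < d < e < f < g < h < i < j. The simplices of K, each written with vertices in increasing order, are:

  0-simplices (10): a, b, c, d, e, f, g, h, i, j
  1-simplices (17): ad, ae, bc, bj, ce, cg, ch, cj, df, dj, ef, eg, ej, fj, gh, hi, hj
  2-simplices (7): bcj, ceg, cej, cgh, chj, dfj, efj

so the chain groups are C_0 ≅ Z^10, C_1 ≅ Z^17, C_2 ≅ Z^7.

The boundary map ∂_1: C_1 → C_0 maps an edge to its endpoints' difference, ∂[p,q] = q − p.
This gives a 10×17 integer matrix of rank 9; reducing to Smith normal form yields diagonal entries (1,1,1,1,1,1,1,1,1).

∂_2: C_2 → C_1 acts by ∂[p,q,r] = [q,r] − [p,r] + [p,q]. For instance
  ∂bcj = cj − bj + bc,
  ∂dfj = fj − dj + df.
As a 17×7 matrix over Z this has rank 7, with invariant factors (1,1,1,1,1,1,1).

From H_k ≅ ker(∂_k) / im(∂_{k+1}) we obtain:

  H_0: rank C_0 − rank ∂_1 = 10 − 9 = 1, and the invariant factors of ∂_1 are all 1, so H_0 ≅ Z.
  H_1: rank ker ∂_1 − rank ∂_2 = (17 − 9) − 7 = 1, and the invariant factors of ∂_2 are all 1, so H_1 ≅ Z.
  H_2: rank ker ∂_2 − rank ∂_3 = (7 − 7) − 0 = 0, and there is no ∂_3, so H_2 ≅ 0.

As a check, the Euler characteristic is 10 − 17 + 7 = 0, which agrees with 1 − 1 + 0 = 0.

H_0 ≅ Z,  H_1 ≅ Z,  H_2 = 0.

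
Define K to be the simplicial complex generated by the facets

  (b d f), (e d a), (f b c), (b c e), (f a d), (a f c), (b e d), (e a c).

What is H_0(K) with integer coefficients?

Take the total order a < b < c < d < e < f on the vertex set. Then K (dimension 2) consists of the simplices:

  0-simplices (6): a, b, c, d, e, f
  1-simplices (12): ac, ad, ae, af, bc, bd, be, bf, ce, cf, de, df
  2-simplices (8): ace, acf, ade, adf, bce, bcf, bde, bdf

giving chain groups C_0 ≅ Z^6, C_1 ≅ Z^12, C_2 ≅ Z^8.

Boundary ∂_1: C_1 → C_0 is given by ∂[p,q] = [q] − [p].
The resulting 6×12 matrix has rank 5, and its Smith normal form has invariant factors (1,1,1,1,1).

The boundary map ∂_2: C_2 → C_1 sends each 2-simplex [p,q,r] to [q,r] − [p,r] + [p,q]. For instance
  ∂bde = de − be + bd,
  ∂ade = de − ae + ad.
This gives a 12×8 integer matrix of rank 7; reducing to Smith normal form yields diagonal entries (1,1,1,1,1,1,1).

Computing H_k = (kernel of ∂_k) / (image of ∂_{k+1}):

  H_0: rank C_0 − rank ∂_1 = 6 − 5 = 1, and the invariant factors of ∂_1 are all 1, so H_0 ≅ Z.

(K is a triangulation of the 2-sphere S^2.)

H_0 ≅ Z.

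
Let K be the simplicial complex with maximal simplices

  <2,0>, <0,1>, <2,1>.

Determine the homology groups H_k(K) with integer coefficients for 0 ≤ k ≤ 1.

Fix the vertex order 0 < 1 < 2 and write every simplex with vertices in increasing order. Then dim K = 1 and the simplices of K are:

  0-simplices (3): [0], [1], [2]
  1-simplices (3): [0,1], [0,2], [1,2]

giving chain groups C_0 ≅ Z^3, C_1 ≅ Z^3.

∂_1: C_1 → C_0 is given by ∂[p,q] = [q] − [p].
The resulting 3×3 matrix has rank 2, and its Smith normal form has invariant factors (1,1).

Now H_k = ker ∂_k / im ∂_{k+1}, so:

  H_0: rank C_0 − rank ∂_1 = 3 − 2 = 1, and the invariant factors of ∂_1 are all 1, so H_0 = Z.
  H_1: rank ker ∂_1 − rank ∂_2 = (3 − 2) − 0 = 1, and there is no ∂_2, so H_1 = Z.

(K is a triangulation of the circle S^1.)

H_0 = Z,  H_1 = Z.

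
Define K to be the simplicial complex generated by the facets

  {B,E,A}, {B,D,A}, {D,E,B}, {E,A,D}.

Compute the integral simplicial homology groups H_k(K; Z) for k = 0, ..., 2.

Take the total order A < B < D < E on the vertex set. Then K (dimension 2) consists of the simplices:

  0-simplices (4): A, B, D, E
  1-simplices (6): AB, AD, AE, BD, BE, DE
  2-simplices (4): ABD, ABE, ADE, BDE

so the chain groups are C_0 ≅ Z^4, C_1 ≅ Z^6, C_2 ≅ Z^4.

Boundary ∂_1: C_1 → C_0 sends each edge [p,q] (with p < q) to q − p.
As a 4×6 matrix over Z this has rank 3, with invariant factors (1,1,1).

The boundary map ∂_2: C_2 → C_1 sends each 2-simplex [p,q,r] to [q,r] − [p,r] + [p,q]. For instance
  ∂ABD = BD − AD + AB,
  ∂ABE = BE − AE + AB.
The 6×4 boundary matrix has rank 3 and Smith normal form diag(1,1,1).

Computing H_k = (kernel of ∂_k) / (image of ∂_{k+1}):

  H_0: rank C_0 − rank ∂_1 = 4 − 3 = 1, and the invariant factors of ∂_1 are all 1, so H_0 = Z.
  H_1: rank ker ∂_1 − rank ∂_2 = (6 − 3) − 3 = 0, and the invariant factors of ∂_2 are all 1, so H_1 = 0.
  H_2: rank ker ∂_2 − rank ∂_3 = (4 − 3) − 0 = 1, and there is no ∂_3, so H_2 = Z.

As a check, the Euler characteristic is 4 − 6 + 4 = 2, which agrees with 1 − 0 + 1 = 2.
(K is a triangulation of the 2-sphere S^2.)

H_0 = Z,  H_1 = 0,  H_2 = Z.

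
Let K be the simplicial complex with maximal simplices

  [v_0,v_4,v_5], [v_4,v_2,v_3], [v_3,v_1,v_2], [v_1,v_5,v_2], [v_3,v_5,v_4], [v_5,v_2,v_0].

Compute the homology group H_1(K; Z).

H_1 = Z.

Order the vertices as v_0 < v_1 < v_2 < v_3 < v_4 < v_5. Listing each simplex with vertices in this order, K has dimension 2 with simplices:

  0-simplices (6): [v_0], [v_1], [v_2], [v_3], [v_4], [v_5]
  1-simplices (12): [v_0,v_2], [v_0,v_4], [v_0,v_5], [v_1,v_2], [v_1,v_3], [v_1,v_5], [v_2,v_3], [v_2,v_4], [v_2,v_5], [v_3,v_4], [v_3,v_5], [v_4,v_5]
  2-simplices (6): [v_0,v_2,v_5], [v_0,v_4,v_5], [v_1,v_2,v_3], [v_1,v_2,v_5], [v_2,v_3,v_4], [v_3,v_4,v_5]

giving chain groups C_0 ≅ Z^6, C_1 ≅ Z^12, C_2 ≅ Z^6.

Boundary ∂_1: C_1 → C_0 is given by ∂[p,q] = [q] − [p].
This gives a 6×12 integer matrix of rank 5; reducing to Smith normal form yields diagonal entries (1,1,1,1,1).

The boundary map ∂_2: C_2 → C_1 acts by ∂[p,q,r] = [q,r] − [p,r] + [p,q]. For instance
  ∂[v_2,v_3,v_4] = [v_3,v_4] − [v_2,v_4] + [v_2,v_3],
  ∂[v_1,v_2,v_5] = [v_2,v_5] − [v_1,v_5] + [v_1,v_2].
The 12×6 boundary matrix has rank 6 and Smith normal form diag(1,1,1,1,1,1).

Computing H_k = (kernel of ∂_k) / (image of ∂_{k+1}):

  H_1: rank ker ∂_1 − rank ∂_2 = (12 − 5) − 6 = 1, and the invariant factors of ∂_2 are all 1, so H_1 = Z.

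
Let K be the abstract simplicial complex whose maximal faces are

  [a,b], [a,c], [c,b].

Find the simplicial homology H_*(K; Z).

H_0 = Z,  H_1 = Z.

K has 3 vertices, 3 edges.
rank ∂_0 = 0, rank ∂_1 = 2 ⇒ b_0 = 3 − 0 − 2 = 1; all invariant factors of ∂_1 are 1 so no torsion. So H_0 = Z.
rank ∂_1 = 2, rank ∂_2 = 0 ⇒ b_1 = 3 − 2 − 0 = 1. So H_1 = Z.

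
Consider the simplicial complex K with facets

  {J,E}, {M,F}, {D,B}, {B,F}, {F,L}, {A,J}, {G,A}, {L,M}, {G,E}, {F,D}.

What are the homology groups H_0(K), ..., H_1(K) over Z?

We work with the vertex ordering A < B < D < E < F < G < J < L < M. The simplices of K, each written with vertices in increasing order, are:

  0-simplices (9): A, B, D, E, F, G, J, L, M
  1-simplices (10): AG, AJ, BD, BF, DF, EG, EJ, FL, FM, LM

so the chain groups are C_0 ≅ Z^9, C_1 ≅ Z^10.

Boundary ∂_1: C_1 → C_0 is given by ∂[p,q] = [q] − [p]. For instance
  ∂EG = G − E.
The resulting 9×10 matrix has rank 7, and its Smith normal form has invariant factors (1,1,1,1,1,1,1).

Now H_k = ker ∂_k / im ∂_{k+1}, so:

  H_0: rank C_0 − rank ∂_1 = 9 − 7 = 2, and the invariant factors of ∂_1 are all 1, so H_0 ≅ Z^2.
  H_1: rank ker ∂_1 − rank ∂_2 = (10 − 7) − 0 = 3, and there is no ∂_2, so H_1 ≅ Z^3.

H_0 = Z^2,  H_1 = Z^3.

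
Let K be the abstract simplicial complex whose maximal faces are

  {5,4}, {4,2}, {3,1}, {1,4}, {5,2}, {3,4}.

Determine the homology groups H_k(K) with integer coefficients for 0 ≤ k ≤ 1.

H_0 ≅ Z,  H_1 ≅ Z^2.

Take the total order 1 < 2 < 3 < 4 < 5 on the vertex set. Then K (dimension 1) consists of the simplices:

  0-simplices (5): [1], [2], [3], [4], [5]
  1-simplices (6): [1,3], [1,4], [2,4], [2,5], [3,4], [4,5]

giving chain groups C_0 ≅ Z^5, C_1 ≅ Z^6.

The boundary map ∂_1: C_1 → C_0 maps an edge to its endpoints' difference, ∂[p,q] = q − p. For instance
  ∂[4,5] = [5] − [4].
The resulting 5×6 matrix has rank 4, and its Smith normal form has invariant factors (1,1,1,1).

Reading off H_k = ker ∂_k / im ∂_{k+1}:

  H_0: rank C_0 − rank ∂_1 = 5 − 4 = 1, and the invariant factors of ∂_1 are all 1, so H_0 ≅ Z.
  H_1: rank ker ∂_1 − rank ∂_2 = (6 − 4) − 0 = 2, and there is no ∂_2, so H_1 ≅ Z^2.

As a check, the Euler characteristic is 5 − 6 = -1, which agrees with 1 − 2 = -1.
(K is a triangulation of a wedge of 2 circles.)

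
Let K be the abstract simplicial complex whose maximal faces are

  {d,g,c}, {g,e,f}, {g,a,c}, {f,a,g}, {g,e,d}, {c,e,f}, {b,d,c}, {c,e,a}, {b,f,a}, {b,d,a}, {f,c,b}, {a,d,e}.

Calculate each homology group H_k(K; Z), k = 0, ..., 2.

We work with the vertex ordering a < b < c < d < e < f < g. The simplices of K, each written with vertices in increasing order, are:

  0-simplices (7): a, b, c, d, e, f, g
  1-simplices (18): ab, ac, ad, ae, af, ag, bc, bd, bf, cd, ce, cf, cg, de, dg, ef, eg, fg
  2-simplices (12): abd, abf, ace, acg, ade, afg, bcd, bcf, cdg, cef, deg, efg

giving chain groups C_0 ≅ Z^7, C_1 ≅ Z^18, C_2 ≅ Z^12.

Boundary ∂_1: C_1 → C_0 maps an edge to its endpoints' difference, ∂[p,q] = q − p.
This gives a 7×18 integer matrix of rank 6; reducing to Smith normal form yields diagonal entries (1,1,1,1,1,1).

The boundary map ∂_2: C_2 → C_1 sends each 2-simplex [p,q,r] to [q,r] − [p,r] + [p,q]. For instance
  ∂bcf = cf − bf + bc,
  ∂afg = fg − ag + af.
This gives a 18×12 integer matrix of rank 12; reducing to Smith normal form yields diagonal entries (1,1,1,1,1,1,1,1,1,1,1,2).

Computing H_k = (kernel of ∂_k) / (image of ∂_{k+1}):

  H_0: rank C_0 − rank ∂_1 = 7 − 6 = 1, and the invariant factors of ∂_1 are all 1, so H_0 = Z.
  H_1: rank ker ∂_1 − rank ∂_2 = (18 − 6) − 12 = 0, and ∂_2 has invariant factor 2 > 1, so H_1 = Z/2.
  H_2: rank ker ∂_2 − rank ∂_3 = (12 − 12) − 0 = 0, and there is no ∂_3, so H_2 = 0.

As a check, the Euler characteristic is 7 − 18 + 12 = 1, which agrees with 1 − 0 + 0 = 1.

H_0 ≅ Z,  H_1 ≅ Z/2,  H_2 = 0.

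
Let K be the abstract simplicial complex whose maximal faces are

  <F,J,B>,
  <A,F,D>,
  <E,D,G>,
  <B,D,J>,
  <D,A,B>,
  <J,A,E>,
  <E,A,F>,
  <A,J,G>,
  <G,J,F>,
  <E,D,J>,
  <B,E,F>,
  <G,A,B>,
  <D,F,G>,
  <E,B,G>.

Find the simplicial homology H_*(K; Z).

H_0 = Z,  H_1 = Z^2,  H_2 = Z.

Take the total order A < B < D < E < F < G < J on the vertex set. Then K (dimension 2) consists of the simplices:

  0-simplices (7): A, B, D, E, F, G, J
  1-simplices (21): AB, AD, AE, AF, AG, AJ, BD, BE, BF, BG, BJ, DE, DF, DG, DJ, EF, EG, EJ, FG, FJ, GJ
  2-simplices (14): ABD, ABG, ADF, AEF, AEJ, AGJ, BDJ, BEF, BEG, BFJ, DEG, DEJ, DFG, FGJ

Hence C_0 ≅ Z^7, C_1 ≅ Z^21, C_2 ≅ Z^14.

∂_1: C_1 → C_0 maps an edge to its endpoints' difference, ∂[p,q] = q − p.
This gives a 7×21 integer matrix of rank 6; reducing to Smith normal form yields diagonal entries (1,1,1,1,1,1).

Boundary ∂_2: C_2 → C_1 sends each 2-simplex [p,q,r] to [q,r] − [p,r] + [p,q]. For instance
  ∂ABD = BD − AD + AB,
  ∂AEF = EF − AF + AE.
The resulting 21×14 matrix has rank 13, and its Smith normal form has invariant factors (1,1,1,1,1,1,1,1,1,1,1,1,1).

Computing H_k = (kernel of ∂_k) / (image of ∂_{k+1}):

  H_0: rank C_0 − rank ∂_1 = 7 − 6 = 1, and the invariant factors of ∂_1 are all 1, so H_0 = Z.
  H_1: rank ker ∂_1 − rank ∂_2 = (21 − 6) − 13 = 2, and the invariant factors of ∂_2 are all 1, so H_1 = Z^2.
  H_2: rank ker ∂_2 − rank ∂_3 = (14 − 13) − 0 = 1, and there is no ∂_3, so H_2 = Z.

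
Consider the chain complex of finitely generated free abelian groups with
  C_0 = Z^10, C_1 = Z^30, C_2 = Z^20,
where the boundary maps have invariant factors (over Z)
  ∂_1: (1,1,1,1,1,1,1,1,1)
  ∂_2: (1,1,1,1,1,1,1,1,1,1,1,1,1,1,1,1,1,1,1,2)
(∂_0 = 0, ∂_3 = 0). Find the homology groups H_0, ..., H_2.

H_0 = Z,  H_1 = Z ⊕ Z/2Z,  H_2 = 0.

H_0: b_0 = 10 − 0 − 9 = 1; torsion from ∂_1 factors > 1: none. So H_0 = Z.
H_1: b_1 = 30 − 9 − 20 = 1; torsion from ∂_2 factors > 1: [2]. So H_1 = Z ⊕ Z/2Z.
H_2: b_2 = 20 − 20 − 0 = 0; torsion from ∂_3 factors > 1: none. So H_2 = 0.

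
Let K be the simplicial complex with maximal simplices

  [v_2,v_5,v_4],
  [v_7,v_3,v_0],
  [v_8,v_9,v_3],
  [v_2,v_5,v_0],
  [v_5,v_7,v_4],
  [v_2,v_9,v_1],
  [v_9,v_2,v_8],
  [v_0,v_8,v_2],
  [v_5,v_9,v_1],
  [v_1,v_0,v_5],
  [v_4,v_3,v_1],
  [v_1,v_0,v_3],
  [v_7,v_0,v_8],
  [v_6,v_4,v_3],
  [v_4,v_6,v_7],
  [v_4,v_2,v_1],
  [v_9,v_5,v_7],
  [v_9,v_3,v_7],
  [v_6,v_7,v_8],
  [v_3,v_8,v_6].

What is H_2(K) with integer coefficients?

Order the vertices as v_0 < v_1 < v_2 < v_3 < v_4 < v_5 < v_6 < v_7 < v_8 < v_9. Listing each simplex with vertices in this order, K has dimension 2 with simplices:

  0-simplices (10): [v_0], [v_1], [v_2], [v_3], [v_4], [v_5], [v_6], [v_7], [v_8], [v_9]
  1-simplices (30): (30 of them)
  2-simplices (20): (20 of them)

Hence C_0 ≅ Z^10, C_1 ≅ Z^30, C_2 ≅ Z^20.

∂_1: C_1 → C_0 is given by ∂[p,q] = [q] − [p]. For instance
  ∂[v_2,v_4] = [v_4] − [v_2].
The 10×30 boundary matrix has rank 9 and Smith normal form diag(1,1,1,1,1,1,1,1,1).

The boundary map ∂_2: C_2 → C_1 acts by ∂[p,q,r] = [q,r] − [p,r] + [p,q]. For instance
  ∂[v_2,v_8,v_9] = [v_8,v_9] − [v_2,v_9] + [v_2,v_8],
  ∂[v_0,v_1,v_5] = [v_1,v_5] − [v_0,v_5] + [v_0,v_1].
As a 30×20 matrix over Z this has rank 20, with invariant factors (1,1,1,1,1,1,1,1,1,1,1,1,1,1,1,1,1,1,1,2).

From H_k ≅ ker(∂_k) / im(∂_{k+1}) we obtain:

  H_2: rank ker ∂_2 − rank ∂_3 = (20 − 20) − 0 = 0, and there is no ∂_3, so H_2 ≅ 0.

H_2 = 0.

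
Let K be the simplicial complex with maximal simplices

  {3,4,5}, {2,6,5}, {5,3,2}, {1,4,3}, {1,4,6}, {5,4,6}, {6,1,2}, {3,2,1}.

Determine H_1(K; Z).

H_1 = 0.

Order the vertices as 1 < 2 < 3 < 4 < 5 < 6. Listing each simplex with vertices in this order, K has dimension 2 with simplices:

  0-simplices (6): [1], [2], [3], [4], [5], [6]
  1-simplices (12): [1,2], [1,3], [1,4], [1,6], [2,3], [2,5], [2,6], [3,4], [3,5], [4,5], [4,6], [5,6]
  2-simplices (8): [1,2,3], [1,2,6], [1,3,4], [1,4,6], [2,3,5], [2,5,6], [3,4,5], [4,5,6]

Hence C_0 ≅ Z^6, C_1 ≅ Z^12, C_2 ≅ Z^8.

The boundary map ∂_1: C_1 → C_0 is given by ∂[p,q] = [q] − [p]. For instance
  ∂[4,6] = [6] − [4].
This gives a 6×12 integer matrix of rank 5; reducing to Smith normal form yields diagonal entries (1,1,1,1,1).

∂_2: C_2 → C_1 sends each 2-simplex [p,q,r] to [q,r] − [p,r] + [p,q]. For instance
  ∂[1,2,3] = [2,3] − [1,3] + [1,2],
  ∂[1,4,6] = [4,6] − [1,6] + [1,4].
As a 12×8 matrix over Z this has rank 7, with invariant factors (1,1,1,1,1,1,1).

From H_k ≅ ker(∂_k) / im(∂_{k+1}) we obtain:

  H_1: rank ker ∂_1 − rank ∂_2 = (12 − 5) − 7 = 0, and the invariant factors of ∂_2 are all 1, so H_1 ≅ 0.

(K is a triangulation of the 2-sphere S^2.)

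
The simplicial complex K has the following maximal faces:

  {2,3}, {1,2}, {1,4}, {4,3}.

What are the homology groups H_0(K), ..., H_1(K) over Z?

H_0 = Z,  H_1 = Z.

Fix the vertex order 1 < 2 < 3 < 4 and write every simplex with vertices in increasing order. Then dim K = 1 and the simplices of K are:

  0-simplices (4): [1], [2], [3], [4]
  1-simplices (4): [1,2], [1,4], [2,3], [3,4]

Hence C_0 ≅ Z^4, C_1 ≅ Z^4.

Boundary ∂_1: C_1 → C_0 is given by ∂[p,q] = [q] − [p].
The resulting 4×4 matrix has rank 3, and its Smith normal form has invariant factors (1,1,1).

Reading off H_k = ker ∂_k / im ∂_{k+1}:

  H_0: rank C_0 − rank ∂_1 = 4 − 3 = 1, and the invariant factors of ∂_1 are all 1, so H_0 = Z.
  H_1: rank ker ∂_1 − rank ∂_2 = (4 − 3) − 0 = 1, and there is no ∂_2, so H_1 = Z.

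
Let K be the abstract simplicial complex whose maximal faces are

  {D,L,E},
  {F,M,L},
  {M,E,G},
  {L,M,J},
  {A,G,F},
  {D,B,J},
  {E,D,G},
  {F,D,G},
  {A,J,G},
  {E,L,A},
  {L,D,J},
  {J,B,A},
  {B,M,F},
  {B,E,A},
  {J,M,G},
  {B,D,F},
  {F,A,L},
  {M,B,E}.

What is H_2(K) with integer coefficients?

H_2 ≅ Z.

We work with the vertex ordering A < B < D < E < F < G < J < L < M. The simplices of K, each written with vertices in increasing order, are:

  0-simplices (9): A, B, D, E, F, G, J, L, M
  1-simplices (27): AB, AE, AF, AG, AJ, AL, BD, BE, BF, BJ, BM, DE, DF, DG, DJ, DL, EG, EL, EM, FG, FL, FM, GJ, GM, JL, JM, LM
  2-simplices (18): ABE, ABJ, AEL, AFG, AFL, AGJ, BDF, BDJ, BEM, BFM, DEG, DEL, DFG, DJL, EGM, FLM, GJM, JLM

giving chain groups C_0 ≅ Z^9, C_1 ≅ Z^27, C_2 ≅ Z^18.

The boundary map ∂_1: C_1 → C_0 sends each edge [p,q] (with p < q) to q − p.
The 9×27 boundary matrix has rank 8 and Smith normal form diag(1,1,1,1,1,1,1,1).

Boundary ∂_2: C_2 → C_1 acts by ∂[p,q,r] = [q,r] − [p,r] + [p,q]. For instance
  ∂AGJ = GJ − AJ + AG,
  ∂AFG = FG − AG + AF.
The resulting 27×18 matrix has rank 17, and its Smith normal form has invariant factors (1,1,1,1,1,1,1,1,1,1,1,1,1,1,1,1,1).

Computing H_k = (kernel of ∂_k) / (image of ∂_{k+1}):

  H_2: rank ker ∂_2 − rank ∂_3 = (18 − 17) − 0 = 1, and there is no ∂_3, so H_2 = Z.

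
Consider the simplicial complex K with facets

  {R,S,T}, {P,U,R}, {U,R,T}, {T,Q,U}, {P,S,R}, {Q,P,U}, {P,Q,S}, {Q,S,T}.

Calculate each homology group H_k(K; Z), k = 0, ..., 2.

H_0 = Z,  H_1 = 0,  H_2 = Z.

We work with the vertex ordering P < Q < R < S < T < U. The simplices of K, each written with vertices in increasing order, are:

  0-simplices (6): P, Q, R, S, T, U
  1-simplices (12): PQ, PR, PS, PU, QS, QT, QU, RS, RT, RU, ST, TU
  2-simplices (8): PQS, PQU, PRS, PRU, QST, QTU, RST, RTU

so the chain groups are C_0 ≅ Z^6, C_1 ≅ Z^12, C_2 ≅ Z^8.

∂_1: C_1 → C_0 sends each edge [p,q] (with p < q) to q − p.
The resulting 6×12 matrix has rank 5, and its Smith normal form has invariant factors (1,1,1,1,1).

The boundary map ∂_2: C_2 → C_1 sends each 2-simplex [p,q,r] to [q,r] − [p,r] + [p,q]. For instance
  ∂PRS = RS − PS + PR,
  ∂QTU = TU − QU + QT.
The 12×8 boundary matrix has rank 7 and Smith normal form diag(1,1,1,1,1,1,1).

From H_k ≅ ker(∂_k) / im(∂_{k+1}) we obtain:

  H_0: rank C_0 − rank ∂_1 = 6 − 5 = 1, and the invariant factors of ∂_1 are all 1, so H_0 ≅ Z.
  H_1: rank ker ∂_1 − rank ∂_2 = (12 − 5) − 7 = 0, and the invariant factors of ∂_2 are all 1, so H_1 ≅ 0.
  H_2: rank ker ∂_2 − rank ∂_3 = (8 − 7) − 0 = 1, and there is no ∂_3, so H_2 ≅ Z.

As a check, the Euler characteristic is 6 − 12 + 8 = 2, which agrees with 1 − 0 + 1 = 2.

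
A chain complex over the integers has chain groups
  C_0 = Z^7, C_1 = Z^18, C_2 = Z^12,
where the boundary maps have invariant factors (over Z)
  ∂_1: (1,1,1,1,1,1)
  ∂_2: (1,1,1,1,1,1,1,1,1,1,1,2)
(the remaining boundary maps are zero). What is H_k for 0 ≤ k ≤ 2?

H_0: b_0 = 7 − 0 − 6 = 1; torsion from ∂_1 factors > 1: none. So H_0 = Z.
H_1: b_1 = 18 − 6 − 12 = 0; torsion from ∂_2 factors > 1: [2]. So H_1 = Z_2.
H_2: b_2 = 12 − 12 − 0 = 0; torsion from ∂_3 factors > 1: none. So H_2 = 0.

H_0 = Z,  H_1 = Z_2,  H_2 = 0.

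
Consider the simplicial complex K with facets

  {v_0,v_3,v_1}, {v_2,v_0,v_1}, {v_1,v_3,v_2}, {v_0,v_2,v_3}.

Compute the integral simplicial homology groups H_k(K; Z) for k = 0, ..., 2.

K has 4 vertices, 6 edges, 4 triangles.
rank ∂_0 = 0, rank ∂_1 = 3 ⇒ b_0 = 4 − 0 − 3 = 1; all invariant factors of ∂_1 are 1 so no torsion. So H_0 ≅ Z.
rank ∂_1 = 3, rank ∂_2 = 3 ⇒ b_1 = 6 − 3 − 3 = 0; all invariant factors of ∂_2 are 1 so no torsion. So H_1 ≅ 0.
rank ∂_2 = 3, rank ∂_3 = 0 ⇒ b_2 = 4 − 3 − 0 = 1. So H_2 ≅ Z.

H_0 = Z,  H_1 = 0,  H_2 = Z.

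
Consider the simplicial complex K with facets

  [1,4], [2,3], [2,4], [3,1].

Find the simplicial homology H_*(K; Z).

K has 4 vertices, 4 edges.
rank ∂_0 = 0, rank ∂_1 = 3 ⇒ b_0 = 4 − 0 − 3 = 1; all invariant factors of ∂_1 are 1 so no torsion. So H_0 ≅ Z.
rank ∂_1 = 3, rank ∂_2 = 0 ⇒ b_1 = 4 − 3 − 0 = 1. So H_1 ≅ Z.

H_0 = Z,  H_1 = Z.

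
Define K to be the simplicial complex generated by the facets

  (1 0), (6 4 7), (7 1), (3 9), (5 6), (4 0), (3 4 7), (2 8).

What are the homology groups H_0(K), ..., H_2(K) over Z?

Take the total order 0 < 1 < 2 < 3 < 4 < 5 < 6 < 7 < 8 < 9 on the vertex set. Then K (dimension 2) consists of the simplices:

  0-simplices (10): [0], [1], [2], [3], [4], [5], [6], [7], [8], [9]
  1-simplices (11): [0,1], [0,4], [1,7], [2,8], [3,4], [3,7], [3,9], [4,6], [4,7], [5,6], [6,7]
  2-simplices (2): [3,4,7], [4,6,7]

giving chain groups C_0 ≅ Z^10, C_1 ≅ Z^11, C_2 ≅ Z^2.

∂_1: C_1 → C_0 is given by ∂[p,q] = [q] − [p]. For instance
  ∂[4,6] = [6] − [4].
The 10×11 boundary matrix has rank 8 and Smith normal form diag(1,1,1,1,1,1,1,1).

The boundary map ∂_2: C_2 → C_1 sends each 2-simplex [p,q,r] to [q,r] − [p,r] + [p,q]. For instance
  ∂[3,4,7] = [4,7] − [3,7] + [3,4],
  ∂[4,6,7] = [6,7] − [4,7] + [4,6].
As a 11×2 matrix over Z this has rank 2, with invariant factors (1,1).

Reading off H_k = ker ∂_k / im ∂_{k+1}:

  H_0: rank C_0 − rank ∂_1 = 10 − 8 = 2, and the invariant factors of ∂_1 are all 1, so H_0 ≅ Z^2.
  H_1: rank ker ∂_1 − rank ∂_2 = (11 − 8) − 2 = 1, and the invariant factors of ∂_2 are all 1, so H_1 ≅ Z.
  H_2: rank ker ∂_2 − rank ∂_3 = (2 − 2) − 0 = 0, and there is no ∂_3, so H_2 ≅ 0.

H_0 = Z^2,  H_1 = Z,  H_2 = 0.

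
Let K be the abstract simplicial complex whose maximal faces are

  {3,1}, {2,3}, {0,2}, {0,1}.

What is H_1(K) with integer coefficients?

Fix the vertex order 0 < 1 < 2 < 3 and write every simplex with vertices in increasing order. Then dim K = 1 and the simplices of K are:

  0-simplices (4): [0], [1], [2], [3]
  1-simplices (4): [0,1], [0,2], [1,3], [2,3]

Hence C_0 ≅ Z^4, C_1 ≅ Z^4.

∂_1: C_1 → C_0 is given by ∂[p,q] = [q] − [p]. For instance
  ∂[0,1] = [1] − [0].
The resulting 4×4 matrix has rank 3, and its Smith normal form has invariant factors (1,1,1).

Reading off H_k = ker ∂_k / im ∂_{k+1}:

  H_1: rank ker ∂_1 − rank ∂_2 = (4 − 3) − 0 = 1, and there is no ∂_2, so H_1 = Z.

H_1 = Z.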